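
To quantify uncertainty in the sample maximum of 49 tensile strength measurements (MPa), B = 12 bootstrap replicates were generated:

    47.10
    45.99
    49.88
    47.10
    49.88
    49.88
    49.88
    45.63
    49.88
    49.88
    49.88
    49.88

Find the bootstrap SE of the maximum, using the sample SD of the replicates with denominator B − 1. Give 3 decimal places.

SE* = 1.732

Bootstrap SE is the standard deviation of the 12 replicate maximums.
Mean of replicates: (47.10 + 45.99 + 49.88 + 47.10 + 49.88 + 49.88 + 49.88 + 45.63 + 49.88 + 49.88 + 49.88 + 49.88) / 12 = 584.8600 / 12 = 48.7383
Sum of squared deviations: (−1.6383)² + (−2.7483)² + (+1.1417)² + (−1.6383)² + (+1.1417)² + (+1.1417)² + (+1.1417)² + (−3.1083)² + (+1.1417)² + (+1.1417)² + (+1.1417)² + (+1.1417)² = 33.0106
Variance = 33.0106 / 11 = 3.0010
SE* = √3.0010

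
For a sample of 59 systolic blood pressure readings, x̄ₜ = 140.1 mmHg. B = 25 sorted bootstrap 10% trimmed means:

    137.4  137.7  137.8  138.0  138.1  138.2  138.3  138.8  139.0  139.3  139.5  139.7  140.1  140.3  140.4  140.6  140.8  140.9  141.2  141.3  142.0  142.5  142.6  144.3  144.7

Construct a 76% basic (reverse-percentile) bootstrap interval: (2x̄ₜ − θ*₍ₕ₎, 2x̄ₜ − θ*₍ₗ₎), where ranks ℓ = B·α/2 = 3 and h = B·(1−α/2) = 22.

(137.7, 142.4)

Percentile endpoints at ranks 3 and 22: θ*₍3₎ = 137.8, θ*₍22₎ = 142.5.
Basic interval reflects these around x̄ₜ:
  lower = 2 × 140.1 − 142.5 = 137.7
  upper = 2 × 140.1 − 137.8 = 142.4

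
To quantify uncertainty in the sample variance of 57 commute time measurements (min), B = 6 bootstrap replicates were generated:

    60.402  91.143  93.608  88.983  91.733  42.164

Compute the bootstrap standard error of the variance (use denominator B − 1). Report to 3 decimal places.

SE* = 21.538

Bootstrap SE is the standard deviation of the 6 replicate variances.
Mean of replicates: (60.402 + 91.143 + 93.608 + 88.983 + 91.733 + 42.164) / 6 = 468.0330 / 6 = 78.0055
Sum of squared deviations: (−17.6035)² + (+13.1375)² + (+15.6025)² + (+10.9775)² + (+13.7275)² + (−35.8415)² = 2319.4780
Variance = 2319.4780 / 5 = 463.8956
SE* = √463.8956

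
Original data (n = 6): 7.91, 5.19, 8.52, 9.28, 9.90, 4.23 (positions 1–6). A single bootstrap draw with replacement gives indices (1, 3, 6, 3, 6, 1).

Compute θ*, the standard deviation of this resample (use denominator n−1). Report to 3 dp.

θ* = 2.076

Resample values: 7.91, 8.52, 4.23, 8.52, 4.23, 7.91.
Mean = 6.8867; sum of squared deviations = 21.5457
s² = 21.5457 / 5 = 4.3091
s = √4.3091 = 2.076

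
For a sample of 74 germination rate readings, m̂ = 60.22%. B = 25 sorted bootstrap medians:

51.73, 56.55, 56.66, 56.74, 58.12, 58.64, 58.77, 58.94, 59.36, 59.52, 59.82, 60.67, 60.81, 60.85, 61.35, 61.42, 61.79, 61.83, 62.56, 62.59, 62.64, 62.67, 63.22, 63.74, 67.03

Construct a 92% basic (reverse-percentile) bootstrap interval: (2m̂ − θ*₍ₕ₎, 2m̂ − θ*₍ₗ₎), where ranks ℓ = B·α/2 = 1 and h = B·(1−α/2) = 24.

(56.70, 68.71)

Percentile endpoints at ranks 1 and 24: θ*₍1₎ = 51.73, θ*₍24₎ = 63.74.
Basic interval reflects these around m̂:
  lower = 2 × 60.22 − 63.74 = 56.70
  upper = 2 × 60.22 − 51.73 = 68.71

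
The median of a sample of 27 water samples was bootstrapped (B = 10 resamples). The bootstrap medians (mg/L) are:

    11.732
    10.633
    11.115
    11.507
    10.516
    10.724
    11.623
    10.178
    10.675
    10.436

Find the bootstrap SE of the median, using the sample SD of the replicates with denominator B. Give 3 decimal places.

Bootstrap SE is the standard deviation of the 10 replicate medians.
Mean of replicates: (11.732 + 10.633 + 11.115 + 11.507 + 10.516 + 10.724 + 11.623 + 10.178 + 10.675 + 10.436) / 10 = 109.1390 / 10 = 10.9139
Sum of squared deviations: (+0.8181)² + (−0.2809)² + (+0.2011)² + (+0.5931)² + (−0.3979)² + (−0.1899)² + (+0.7091)² + (−0.7359)² + (−0.2389)² + (−0.4779)² = 2.6646
Variance = 2.6646 / 10 = 0.2665
SE* = √0.2665

SE* = 0.516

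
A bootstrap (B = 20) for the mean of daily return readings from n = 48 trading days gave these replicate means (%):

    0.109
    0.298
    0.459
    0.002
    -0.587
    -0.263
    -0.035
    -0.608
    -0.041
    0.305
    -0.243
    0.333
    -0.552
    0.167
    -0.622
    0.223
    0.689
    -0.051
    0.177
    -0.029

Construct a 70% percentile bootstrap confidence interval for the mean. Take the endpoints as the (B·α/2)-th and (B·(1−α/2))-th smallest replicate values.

Sorted replicates: -0.622, -0.608, -0.587, -0.552, -0.263, -0.243, -0.051, -0.041, -0.035, -0.029, 0.002, 0.109, 0.167, 0.177, 0.223, 0.298, 0.305, 0.333, 0.459, 0.689
α = 0.30; lower rank = 20 × 0.150 = 3; upper rank = 20 × 0.850 = 17.
The 3rd smallest replicate is -0.587; the 17th is 0.305.

(-0.587, 0.305)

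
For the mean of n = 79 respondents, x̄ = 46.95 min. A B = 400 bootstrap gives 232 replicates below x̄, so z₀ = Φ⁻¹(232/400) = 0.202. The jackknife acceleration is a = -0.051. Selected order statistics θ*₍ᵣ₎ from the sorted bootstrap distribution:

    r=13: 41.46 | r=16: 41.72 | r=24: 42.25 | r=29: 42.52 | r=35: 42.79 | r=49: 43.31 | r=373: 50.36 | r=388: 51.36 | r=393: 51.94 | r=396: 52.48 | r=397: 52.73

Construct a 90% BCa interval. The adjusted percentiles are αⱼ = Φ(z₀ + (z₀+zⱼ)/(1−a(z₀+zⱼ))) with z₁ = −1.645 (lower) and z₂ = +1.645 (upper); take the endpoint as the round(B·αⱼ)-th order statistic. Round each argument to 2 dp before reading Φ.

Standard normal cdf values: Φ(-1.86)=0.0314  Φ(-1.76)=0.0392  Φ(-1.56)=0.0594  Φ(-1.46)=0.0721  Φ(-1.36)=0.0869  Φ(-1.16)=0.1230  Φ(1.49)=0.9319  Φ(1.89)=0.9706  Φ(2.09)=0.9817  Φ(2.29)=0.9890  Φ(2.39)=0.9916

Lower: z₀ + z₁ = 0.202 + (-1.645) = -1.443; 1 − a(z₀+z₁) = 1 − (-0.051)(-1.443) = 0.9264; argument = 0.202 + (-1.443)/0.9264 = -1.3556 → -1.36.
α₁ = Φ(-1.36) = 0.0869; rank = round(400 × 0.0869) = 35; θ*₍35₎ = 42.79.
Upper: z₀ + z₂ = 1.847; 1 − a(z₀+z₂) = 1.0942; argument = 1.8900 → 1.89; α₂ = 0.9706; rank = 388; θ*₍388₎ = 51.36.

(42.79, 51.36)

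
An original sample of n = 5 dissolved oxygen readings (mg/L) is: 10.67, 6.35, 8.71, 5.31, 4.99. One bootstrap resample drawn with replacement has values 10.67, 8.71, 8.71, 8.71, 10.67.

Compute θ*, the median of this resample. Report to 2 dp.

Sorted: 8.71, 8.71, 8.71, 10.67, 10.67
Median = middle value = 8.71

θ* = 8.71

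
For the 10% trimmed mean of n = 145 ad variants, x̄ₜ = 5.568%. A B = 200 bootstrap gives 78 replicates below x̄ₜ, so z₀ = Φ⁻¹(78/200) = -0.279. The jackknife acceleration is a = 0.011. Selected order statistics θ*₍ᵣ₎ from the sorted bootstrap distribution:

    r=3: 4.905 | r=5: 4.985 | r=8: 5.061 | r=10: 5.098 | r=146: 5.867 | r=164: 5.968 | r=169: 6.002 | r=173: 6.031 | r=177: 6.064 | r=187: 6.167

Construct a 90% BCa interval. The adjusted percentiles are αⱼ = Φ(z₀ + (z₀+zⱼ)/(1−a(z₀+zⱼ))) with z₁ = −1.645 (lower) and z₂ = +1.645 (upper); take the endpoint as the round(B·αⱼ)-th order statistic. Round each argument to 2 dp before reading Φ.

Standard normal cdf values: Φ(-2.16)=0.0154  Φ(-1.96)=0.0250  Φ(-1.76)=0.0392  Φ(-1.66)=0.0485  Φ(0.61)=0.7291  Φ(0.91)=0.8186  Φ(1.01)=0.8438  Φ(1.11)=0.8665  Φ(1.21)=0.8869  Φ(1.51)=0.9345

Lower: z₀ + z₁ = -0.279 + (-1.645) = -1.924; 1 − a(z₀+z₁) = 1 − (0.011)(-1.924) = 1.0212; argument = -0.279 + (-1.924)/1.0212 = -2.1631 → -2.16.
α₁ = Φ(-2.16) = 0.0154; rank = round(200 × 0.0154) = 3; θ*₍3₎ = 4.905.
Upper: z₀ + z₂ = 1.366; 1 − a(z₀+z₂) = 0.9850; argument = 1.1078 → 1.11; α₂ = 0.8665; rank = 173; θ*₍173₎ = 6.031.

(4.905, 6.031)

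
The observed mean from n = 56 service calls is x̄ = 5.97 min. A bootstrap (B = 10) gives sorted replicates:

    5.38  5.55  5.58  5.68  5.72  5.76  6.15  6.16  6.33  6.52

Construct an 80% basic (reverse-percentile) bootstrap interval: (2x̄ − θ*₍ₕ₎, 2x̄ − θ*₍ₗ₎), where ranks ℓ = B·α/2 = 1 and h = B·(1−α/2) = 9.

Percentile endpoints at ranks 1 and 9: θ*₍1₎ = 5.38, θ*₍9₎ = 6.33.
Basic interval reflects these around x̄:
  lower = 2 × 5.97 − 6.33 = 5.61
  upper = 2 × 5.97 − 5.38 = 6.56

(5.61, 6.56)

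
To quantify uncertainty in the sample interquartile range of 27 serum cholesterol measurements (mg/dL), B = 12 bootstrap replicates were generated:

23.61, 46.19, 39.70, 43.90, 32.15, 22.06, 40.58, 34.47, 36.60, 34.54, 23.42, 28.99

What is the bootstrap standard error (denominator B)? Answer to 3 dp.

SE* = 7.748

Bootstrap SE is the standard deviation of the 12 replicate interquartile ranges.
Mean of replicates: (23.61 + 46.19 + 39.70 + 43.90 + 32.15 + 22.06 + 40.58 + 34.47 + 36.60 + 34.54 + 23.42 + 28.99) / 12 = 406.2100 / 12 = 33.8508
Sum of squared deviations: (−10.2408)² + (+12.3392)² + (+5.8492)² + (+10.0492)² + (−1.7008)² + (−11.7908)² + (+6.7292)² + (+0.6192)² + (+2.7492)² + (+0.6892)² + (−10.4308)² + (−4.8608)² = 720.3727
Variance = 720.3727 / 12 = 60.0311
SE* = √60.0311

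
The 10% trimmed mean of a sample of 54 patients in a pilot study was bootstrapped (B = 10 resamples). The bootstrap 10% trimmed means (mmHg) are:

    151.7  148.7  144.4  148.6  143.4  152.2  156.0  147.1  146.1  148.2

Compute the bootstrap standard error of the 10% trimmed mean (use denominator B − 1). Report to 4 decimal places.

Bootstrap SE is the standard deviation of the 10 replicate 10% trimmed means.
Mean of replicates: (151.7 + 148.7 + 144.4 + 148.6 + 143.4 + 152.2 + 156.0 + 147.1 + 146.1 + 148.2) / 10 = 1486.40000 / 10 = 148.64000
Sum of squared deviations: (+3.06000)² + (+0.06000)² + (−4.24000)² + (−0.04000)² + (−5.24000)² + (+3.56000)² + (+7.36000)² + (−1.54000)² + (−2.54000)² + (−0.44000)² = 130.66400
Variance = 130.66400 / 9 = 14.51822
SE* = √14.51822

SE* = 3.8103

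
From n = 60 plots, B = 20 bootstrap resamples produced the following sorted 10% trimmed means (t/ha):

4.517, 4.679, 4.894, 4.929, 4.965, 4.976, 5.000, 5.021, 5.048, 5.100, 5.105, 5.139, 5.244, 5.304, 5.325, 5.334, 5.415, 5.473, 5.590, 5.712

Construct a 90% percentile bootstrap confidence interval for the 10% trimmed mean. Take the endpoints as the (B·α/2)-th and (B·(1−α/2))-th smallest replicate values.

(4.517, 5.590)

α = 0.10; lower rank = 20 × 0.050 = 1; upper rank = 20 × 0.950 = 19.
The 1st smallest replicate is 4.517; the 19th is 5.590.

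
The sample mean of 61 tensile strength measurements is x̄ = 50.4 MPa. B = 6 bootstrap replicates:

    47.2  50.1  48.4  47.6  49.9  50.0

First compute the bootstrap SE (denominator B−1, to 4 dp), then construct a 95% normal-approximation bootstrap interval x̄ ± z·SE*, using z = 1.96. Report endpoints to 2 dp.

Mean of replicates = 48.8667; sum of squared deviations = 8.4733; SE* = √(8.4733/5) = 1.3018
Margin = 1.96 × 1.3018 = 2.552
Interval: 50.4 ± 2.552

(47.85, 52.95)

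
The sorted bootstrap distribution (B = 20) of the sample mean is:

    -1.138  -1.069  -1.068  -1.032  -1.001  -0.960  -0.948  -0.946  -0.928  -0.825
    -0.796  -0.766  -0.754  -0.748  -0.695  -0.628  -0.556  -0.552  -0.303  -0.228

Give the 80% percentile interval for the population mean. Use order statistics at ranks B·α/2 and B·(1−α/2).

α = 0.20; lower rank = 20 × 0.100 = 2; upper rank = 20 × 0.900 = 18.
The 2nd smallest replicate is -1.069; the 18th is -0.552.

(-1.069, -0.552)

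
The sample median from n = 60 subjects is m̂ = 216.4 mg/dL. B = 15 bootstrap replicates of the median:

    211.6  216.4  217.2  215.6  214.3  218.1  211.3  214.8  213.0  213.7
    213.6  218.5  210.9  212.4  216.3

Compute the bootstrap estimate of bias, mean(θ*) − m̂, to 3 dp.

bias = −1.887

mean(θ*) = (211.6 + 216.4 + 217.2 + 215.6 + 214.3 + 218.1 + 211.3 + 214.8 + 213.0 + 213.7 + 213.6 + 218.5 + 210.9 + 212.4 + 216.3) / 15 = 214.5133
bias = 214.5133 − 216.4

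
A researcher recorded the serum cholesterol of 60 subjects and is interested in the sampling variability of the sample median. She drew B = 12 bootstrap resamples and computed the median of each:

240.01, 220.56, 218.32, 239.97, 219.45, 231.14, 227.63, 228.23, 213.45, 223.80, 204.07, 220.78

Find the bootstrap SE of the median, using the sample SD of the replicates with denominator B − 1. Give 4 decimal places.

Bootstrap SE is the standard deviation of the 12 replicate medians.
Mean of replicates: (240.01 + 220.56 + 218.32 + 239.97 + 219.45 + 231.14 + 227.63 + 228.23 + 213.45 + 223.80 + 204.07 + 220.78) / 12 = 2687.41000 / 12 = 223.95083
Sum of squared deviations: (+16.05917)² + (−3.39083)² + (−5.63083)² + (+16.01917)² + (−4.50083)² + (+7.18917)² + (+3.67917)² + (+4.27917)² + (−10.50083)² + (−0.15083)² + (−19.88083)² + (−3.17083)² = 1177.09569
Variance = 1177.09569 / 11 = 107.00870
SE* = √107.00870

SE* = 10.3445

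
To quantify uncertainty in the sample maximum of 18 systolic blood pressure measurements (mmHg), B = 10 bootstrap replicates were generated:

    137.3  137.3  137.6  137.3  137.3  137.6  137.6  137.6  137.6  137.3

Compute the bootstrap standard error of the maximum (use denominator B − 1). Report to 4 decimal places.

SE* = 0.1581

Bootstrap SE is the standard deviation of the 10 replicate maximums.
Mean of replicates: (137.3 + 137.3 + 137.6 + 137.3 + 137.3 + 137.6 + 137.6 + 137.6 + 137.6 + 137.3) / 10 = 1374.50000 / 10 = 137.45000
Sum of squared deviations: (−0.15000)² + (−0.15000)² + (+0.15000)² + (−0.15000)² + (−0.15000)² + (+0.15000)² + (+0.15000)² + (+0.15000)² + (+0.15000)² + (−0.15000)² = 0.22500
Variance = 0.22500 / 9 = 0.02500
SE* = √0.02500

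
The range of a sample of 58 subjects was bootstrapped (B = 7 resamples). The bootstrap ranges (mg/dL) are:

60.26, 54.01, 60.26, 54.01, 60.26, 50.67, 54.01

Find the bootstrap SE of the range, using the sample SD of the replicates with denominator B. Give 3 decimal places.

Bootstrap SE is the standard deviation of the 7 replicate ranges.
Mean of replicates: (60.26 + 54.01 + 60.26 + 54.01 + 60.26 + 50.67 + 54.01) / 7 = 393.4800 / 7 = 56.2114
Sum of squared deviations: (+4.0486)² + (−2.2014)² + (+4.0486)² + (−2.2014)² + (+4.0486)² + (−5.5414)² + (−2.2014)² = 94.4191
Variance = 94.4191 / 7 = 13.4884
SE* = √13.4884

SE* = 3.673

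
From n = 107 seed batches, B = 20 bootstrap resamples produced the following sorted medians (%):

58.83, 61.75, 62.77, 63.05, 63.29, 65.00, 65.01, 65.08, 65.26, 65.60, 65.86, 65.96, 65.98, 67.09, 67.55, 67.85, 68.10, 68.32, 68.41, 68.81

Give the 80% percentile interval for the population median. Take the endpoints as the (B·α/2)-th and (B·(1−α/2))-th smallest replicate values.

(61.75, 68.32)

α = 0.20; lower rank = 20 × 0.100 = 2; upper rank = 20 × 0.900 = 18.
The 2nd smallest replicate is 61.75; the 18th is 68.32.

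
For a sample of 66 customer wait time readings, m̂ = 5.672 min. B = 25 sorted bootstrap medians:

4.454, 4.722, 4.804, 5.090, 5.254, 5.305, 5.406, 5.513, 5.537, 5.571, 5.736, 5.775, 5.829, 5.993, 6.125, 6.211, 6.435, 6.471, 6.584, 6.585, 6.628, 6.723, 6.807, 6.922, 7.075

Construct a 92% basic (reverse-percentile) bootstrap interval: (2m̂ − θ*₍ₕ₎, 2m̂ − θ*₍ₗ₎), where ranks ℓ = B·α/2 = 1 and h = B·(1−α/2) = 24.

Percentile endpoints at ranks 1 and 24: θ*₍1₎ = 4.454, θ*₍24₎ = 6.922.
Basic interval reflects these around m̂:
  lower = 2 × 5.672 − 6.922 = 4.422
  upper = 2 × 5.672 − 4.454 = 6.890

(4.422, 6.890)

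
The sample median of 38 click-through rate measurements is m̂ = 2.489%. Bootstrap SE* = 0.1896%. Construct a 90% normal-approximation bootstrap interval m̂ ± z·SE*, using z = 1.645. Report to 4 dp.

(2.1771, 2.8009)

Margin = 1.645 × 0.1896 = 0.31189
Interval: 2.489 ± 0.31189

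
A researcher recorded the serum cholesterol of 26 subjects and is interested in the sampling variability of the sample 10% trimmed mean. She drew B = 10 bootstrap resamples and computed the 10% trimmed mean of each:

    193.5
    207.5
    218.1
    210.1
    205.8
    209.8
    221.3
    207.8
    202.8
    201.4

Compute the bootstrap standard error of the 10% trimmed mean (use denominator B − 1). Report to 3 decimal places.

SE* = 7.973

Bootstrap SE is the standard deviation of the 10 replicate 10% trimmed means.
Mean of replicates: (193.5 + 207.5 + 218.1 + 210.1 + 205.8 + 209.8 + 221.3 + 207.8 + 202.8 + 201.4) / 10 = 2078.1000 / 10 = 207.8100
Sum of squared deviations: (−14.3100)² + (−0.3100)² + (+10.2900)² + (+2.2900)² + (−2.0100)² + (+1.9900)² + (+13.4900)² + (−0.0100)² + (−5.0100)² + (−6.4100)² = 572.1690
Variance = 572.1690 / 9 = 63.5743
SE* = √63.5743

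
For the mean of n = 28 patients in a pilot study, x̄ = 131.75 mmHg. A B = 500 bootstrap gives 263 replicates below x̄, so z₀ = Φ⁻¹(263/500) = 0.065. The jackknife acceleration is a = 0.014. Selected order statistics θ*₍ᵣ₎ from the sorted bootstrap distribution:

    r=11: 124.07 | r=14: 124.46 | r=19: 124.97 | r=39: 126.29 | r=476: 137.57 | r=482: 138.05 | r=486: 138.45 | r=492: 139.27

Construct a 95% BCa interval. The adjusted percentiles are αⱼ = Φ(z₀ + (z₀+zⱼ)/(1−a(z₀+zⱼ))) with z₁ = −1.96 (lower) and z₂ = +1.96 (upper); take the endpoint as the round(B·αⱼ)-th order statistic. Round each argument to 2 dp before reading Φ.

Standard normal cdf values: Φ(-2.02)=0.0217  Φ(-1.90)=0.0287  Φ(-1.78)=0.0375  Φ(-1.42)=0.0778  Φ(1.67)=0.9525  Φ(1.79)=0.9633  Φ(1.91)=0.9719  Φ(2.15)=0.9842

Lower: z₀ + z₁ = 0.065 + (-1.960) = -1.895; 1 − a(z₀+z₁) = 1 − (0.014)(-1.895) = 1.0265; argument = 0.065 + (-1.895)/1.0265 = -1.7810 → -1.78.
α₁ = Φ(-1.78) = 0.0375; rank = round(500 × 0.0375) = 19; θ*₍19₎ = 124.97.
Upper: z₀ + z₂ = 2.025; 1 − a(z₀+z₂) = 0.9717; argument = 2.1491 → 2.15; α₂ = 0.9842; rank = 492; θ*₍492₎ = 139.27.

(124.97, 139.27)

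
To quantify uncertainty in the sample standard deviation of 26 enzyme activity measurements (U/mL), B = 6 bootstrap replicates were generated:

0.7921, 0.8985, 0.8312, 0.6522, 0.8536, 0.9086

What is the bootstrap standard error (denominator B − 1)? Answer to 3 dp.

SE* = 0.094

Bootstrap SE is the standard deviation of the 6 replicate standard deviations.
Mean of replicates: (0.7921 + 0.8985 + 0.8312 + 0.6522 + 0.8536 + 0.9086) / 6 = 4.93620 / 6 = 0.82270
Sum of squared deviations: (−0.03060)² + (+0.07580)² + (+0.00850)² + (−0.17050)² + (+0.03090)² + (+0.08590)² = 0.04416
Variance = 0.04416 / 5 = 0.00883
SE* = √0.00883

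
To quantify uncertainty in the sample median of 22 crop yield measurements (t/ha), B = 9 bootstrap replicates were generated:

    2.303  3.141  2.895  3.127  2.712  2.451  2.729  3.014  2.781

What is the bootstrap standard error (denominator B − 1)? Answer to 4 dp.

SE* = 0.2872

Bootstrap SE is the standard deviation of the 9 replicate medians.
Mean of replicates: (2.303 + 3.141 + 2.895 + 3.127 + 2.712 + 2.451 + 2.729 + 3.014 + 2.781) / 9 = 25.15300 / 9 = 2.79478
Sum of squared deviations: (−0.49178)² + (+0.34622)² + (+0.10022)² + (+0.33222)² + (−0.08278)² + (−0.34378)² + (−0.06578)² + (+0.21922)² + (−0.01378)² = 0.65974
Variance = 0.65974 / 8 = 0.08247
SE* = √0.08247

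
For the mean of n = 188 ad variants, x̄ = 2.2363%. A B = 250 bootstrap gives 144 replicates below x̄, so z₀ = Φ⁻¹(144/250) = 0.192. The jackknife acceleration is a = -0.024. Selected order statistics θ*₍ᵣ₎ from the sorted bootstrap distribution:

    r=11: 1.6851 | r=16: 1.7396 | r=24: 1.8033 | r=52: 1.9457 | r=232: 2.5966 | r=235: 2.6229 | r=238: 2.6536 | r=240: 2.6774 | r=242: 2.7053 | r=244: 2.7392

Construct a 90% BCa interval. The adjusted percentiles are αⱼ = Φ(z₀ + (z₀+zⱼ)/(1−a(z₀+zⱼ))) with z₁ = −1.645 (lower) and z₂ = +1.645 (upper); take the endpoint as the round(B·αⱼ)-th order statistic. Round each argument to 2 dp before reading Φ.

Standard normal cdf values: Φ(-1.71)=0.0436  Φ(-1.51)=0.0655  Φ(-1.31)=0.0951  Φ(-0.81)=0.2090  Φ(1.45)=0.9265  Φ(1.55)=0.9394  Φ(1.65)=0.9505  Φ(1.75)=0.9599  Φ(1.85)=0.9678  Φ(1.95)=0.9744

Lower: z₀ + z₁ = 0.192 + (-1.645) = -1.453; 1 − a(z₀+z₁) = 1 − (-0.024)(-1.453) = 0.9651; argument = 0.192 + (-1.453)/0.9651 = -1.3135 → -1.31.
α₁ = Φ(-1.31) = 0.0951; rank = round(250 × 0.0951) = 24; θ*₍24₎ = 1.8033.
Upper: z₀ + z₂ = 1.837; 1 − a(z₀+z₂) = 1.0441; argument = 1.9514 → 1.95; α₂ = 0.9744; rank = 244; θ*₍244₎ = 2.7392.

(1.8033, 2.7392)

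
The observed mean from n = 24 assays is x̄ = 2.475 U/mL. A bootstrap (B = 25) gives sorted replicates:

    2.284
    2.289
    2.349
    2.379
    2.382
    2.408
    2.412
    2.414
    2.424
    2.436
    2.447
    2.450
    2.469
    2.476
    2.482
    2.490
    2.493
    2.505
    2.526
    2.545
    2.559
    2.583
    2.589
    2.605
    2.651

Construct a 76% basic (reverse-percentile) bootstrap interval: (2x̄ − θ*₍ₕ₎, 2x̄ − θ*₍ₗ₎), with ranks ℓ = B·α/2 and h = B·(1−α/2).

Percentile endpoints at ranks 3 and 22: θ*₍3₎ = 2.349, θ*₍22₎ = 2.583.
Basic interval reflects these around x̄:
  lower = 2 × 2.475 − 2.583 = 2.367
  upper = 2 × 2.475 − 2.349 = 2.601

(2.367, 2.601)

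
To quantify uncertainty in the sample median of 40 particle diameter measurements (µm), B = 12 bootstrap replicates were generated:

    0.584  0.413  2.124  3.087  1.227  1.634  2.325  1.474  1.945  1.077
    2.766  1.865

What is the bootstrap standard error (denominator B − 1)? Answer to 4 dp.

SE* = 0.8138

Bootstrap SE is the standard deviation of the 12 replicate medians.
Mean of replicates: (0.584 + 0.413 + 2.124 + 3.087 + 1.227 + 1.634 + 2.325 + 1.474 + 1.945 + 1.077 + 2.766 + 1.865) / 12 = 20.52100 / 12 = 1.71008
Sum of squared deviations: (−1.12608)² + (−1.29708)² + (+0.41392)² + (+1.37692)² + (−0.48308)² + (−0.07608)² + (+0.61492)² + (−0.23608)² + (+0.23492)² + (−0.63308)² + (+1.05592)² + (+0.15492)² = 7.28567
Variance = 7.28567 / 11 = 0.66233
SE* = √0.66233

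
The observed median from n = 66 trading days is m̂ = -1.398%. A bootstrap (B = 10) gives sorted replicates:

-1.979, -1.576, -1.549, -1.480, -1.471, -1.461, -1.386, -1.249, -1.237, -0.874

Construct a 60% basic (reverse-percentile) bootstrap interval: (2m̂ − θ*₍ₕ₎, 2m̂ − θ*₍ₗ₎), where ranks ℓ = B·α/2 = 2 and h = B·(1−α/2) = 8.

(-1.547, -1.220)

Percentile endpoints at ranks 2 and 8: θ*₍2₎ = -1.576, θ*₍8₎ = -1.249.
Basic interval reflects these around m̂:
  lower = 2 × -1.398 − -1.249 = -1.547
  upper = 2 × -1.398 − -1.576 = -1.220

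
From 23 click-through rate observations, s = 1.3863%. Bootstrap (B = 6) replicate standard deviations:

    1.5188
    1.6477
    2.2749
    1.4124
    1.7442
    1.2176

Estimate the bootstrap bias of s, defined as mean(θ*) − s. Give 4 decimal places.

mean(θ*) = (1.5188 + 1.6477 + 2.2749 + 1.4124 + 1.7442 + 1.2176) / 6 = 1.63593
bias = 1.63593 − 1.3863

bias = +0.2496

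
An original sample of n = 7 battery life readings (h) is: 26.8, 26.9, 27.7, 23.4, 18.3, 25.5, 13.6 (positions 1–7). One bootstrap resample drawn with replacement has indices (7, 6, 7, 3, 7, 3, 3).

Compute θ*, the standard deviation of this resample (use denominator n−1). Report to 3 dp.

Resample values: 13.6, 25.5, 13.6, 27.7, 13.6, 27.7, 27.7.
Mean = 21.3429; sum of squared deviations = 318.3771
s² = 318.3771 / 6 = 53.0629
s = √53.0629 = 7.284

θ* = 7.284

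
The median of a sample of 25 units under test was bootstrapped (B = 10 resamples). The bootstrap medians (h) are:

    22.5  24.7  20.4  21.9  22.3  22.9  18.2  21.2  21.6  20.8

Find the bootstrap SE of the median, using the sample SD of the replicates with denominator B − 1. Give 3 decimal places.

Bootstrap SE is the standard deviation of the 10 replicate medians.
Mean of replicates: (22.5 + 24.7 + 20.4 + 21.9 + 22.3 + 22.9 + 18.2 + 21.2 + 21.6 + 20.8) / 10 = 216.5000 / 10 = 21.6500
Sum of squared deviations: (+0.8500)² + (+3.0500)² + (−1.2500)² + (+0.2500)² + (+0.6500)² + (+1.2500)² + (−3.4500)² + (−0.4500)² + (−0.0500)² + (−0.8500)² = 26.4650
Variance = 26.4650 / 9 = 2.9406
SE* = √2.9406

SE* = 1.715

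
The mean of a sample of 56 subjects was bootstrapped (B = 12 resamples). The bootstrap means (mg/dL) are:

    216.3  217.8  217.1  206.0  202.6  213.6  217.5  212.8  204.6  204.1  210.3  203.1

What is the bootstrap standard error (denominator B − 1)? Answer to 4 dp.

SE* = 6.0874

Bootstrap SE is the standard deviation of the 12 replicate means.
Mean of replicates: (216.3 + 217.8 + 217.1 + 206.0 + 202.6 + 213.6 + 217.5 + 212.8 + 204.6 + 204.1 + 210.3 + 203.1) / 12 = 2525.80000 / 12 = 210.48333
Sum of squared deviations: (+5.81667)² + (+7.31667)² + (+6.61667)² + (−4.48333)² + (−7.88333)² + (+3.11667)² + (+7.01667)² + (+2.31667)² + (−5.88333)² + (−6.38333)² + (−0.18333)² + (−7.38333)² = 407.61667
Variance = 407.61667 / 11 = 37.05606
SE* = √37.05606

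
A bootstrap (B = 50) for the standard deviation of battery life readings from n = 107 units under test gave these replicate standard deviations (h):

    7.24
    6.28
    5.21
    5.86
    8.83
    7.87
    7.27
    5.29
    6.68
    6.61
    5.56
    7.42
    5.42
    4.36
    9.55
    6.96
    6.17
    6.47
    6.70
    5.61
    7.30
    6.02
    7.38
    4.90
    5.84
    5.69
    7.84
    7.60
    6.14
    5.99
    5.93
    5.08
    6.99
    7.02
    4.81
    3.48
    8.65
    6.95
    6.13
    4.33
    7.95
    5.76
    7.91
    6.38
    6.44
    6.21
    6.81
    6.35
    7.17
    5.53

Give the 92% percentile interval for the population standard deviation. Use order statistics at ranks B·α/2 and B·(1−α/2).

(4.33, 8.65)

Sorted replicates: 3.48, 4.33, 4.36, 4.81, 4.90, 5.08, 5.21, 5.29, 5.42, 5.53, 5.56, 5.61, 5.69, 5.76, 5.84, 5.86, 5.93, 5.99, 6.02, 6.13, 6.14, 6.17, 6.21, 6.28, 6.35, 6.38, 6.44, 6.47, 6.61, 6.68, 6.70, 6.81, 6.95, 6.96, 6.99, 7.02, 7.17, 7.24, 7.27, 7.30, 7.38, 7.42, 7.60, 7.84, 7.87, 7.91, 7.95, 8.65, 8.83, 9.55
α = 0.08; lower rank = 50 × 0.040 = 2; upper rank = 50 × 0.960 = 48.
The 2nd smallest replicate is 4.33; the 48th is 8.65.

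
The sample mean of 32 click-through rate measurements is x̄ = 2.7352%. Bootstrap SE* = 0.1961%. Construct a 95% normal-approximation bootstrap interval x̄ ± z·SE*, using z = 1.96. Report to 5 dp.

Margin = 1.96 × 0.1961 = 0.384356
Interval: 2.7352 ± 0.384356

(2.35084, 3.11956)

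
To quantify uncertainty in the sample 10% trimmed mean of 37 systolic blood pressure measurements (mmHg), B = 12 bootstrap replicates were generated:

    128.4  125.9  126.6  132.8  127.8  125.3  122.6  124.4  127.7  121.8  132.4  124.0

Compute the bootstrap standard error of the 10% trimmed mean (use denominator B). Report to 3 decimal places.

SE* = 3.301

Bootstrap SE is the standard deviation of the 12 replicate 10% trimmed means.
Mean of replicates: (128.4 + 125.9 + 126.6 + 132.8 + 127.8 + 125.3 + 122.6 + 124.4 + 127.7 + 121.8 + 132.4 + 124.0) / 12 = 1519.7000 / 12 = 126.6417
Sum of squared deviations: (+1.7583)² + (−0.7417)² + (−0.0417)² + (+6.1583)² + (+1.1583)² + (−1.3417)² + (−4.0417)² + (−2.2417)² + (+1.0583)² + (−4.8417)² + (+5.7583)² + (−2.6417)² = 130.7692
Variance = 130.7692 / 12 = 10.8974
SE* = √10.8974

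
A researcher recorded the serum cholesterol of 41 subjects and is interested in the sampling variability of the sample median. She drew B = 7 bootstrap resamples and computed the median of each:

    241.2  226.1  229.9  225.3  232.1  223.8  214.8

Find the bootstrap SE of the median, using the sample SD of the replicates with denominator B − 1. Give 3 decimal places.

Bootstrap SE is the standard deviation of the 7 replicate medians.
Mean of replicates: (241.2 + 226.1 + 229.9 + 225.3 + 232.1 + 223.8 + 214.8) / 7 = 1593.2000 / 7 = 227.6000
Sum of squared deviations: (+13.6000)² + (−1.5000)² + (+2.3000)² + (−2.3000)² + (+4.5000)² + (−3.8000)² + (−12.8000)² = 396.3200
Variance = 396.3200 / 6 = 66.0533
SE* = √66.0533

SE* = 8.127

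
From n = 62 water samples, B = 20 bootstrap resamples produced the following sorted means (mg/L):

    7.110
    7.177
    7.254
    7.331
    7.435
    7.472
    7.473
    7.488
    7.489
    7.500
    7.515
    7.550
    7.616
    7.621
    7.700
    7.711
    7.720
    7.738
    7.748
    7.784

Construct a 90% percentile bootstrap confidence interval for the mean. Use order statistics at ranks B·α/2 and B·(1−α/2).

α = 0.10; lower rank = 20 × 0.050 = 1; upper rank = 20 × 0.950 = 19.
The 1st smallest replicate is 7.110; the 19th is 7.748.

(7.110, 7.748)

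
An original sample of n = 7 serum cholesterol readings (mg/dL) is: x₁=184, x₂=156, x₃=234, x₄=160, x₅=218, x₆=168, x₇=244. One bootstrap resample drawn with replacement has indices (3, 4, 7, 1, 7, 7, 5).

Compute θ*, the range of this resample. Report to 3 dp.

θ* = 84.000

Resample values: 234, 160, 244, 184, 244, 244, 218.
Range = 244 − 160 = 84.000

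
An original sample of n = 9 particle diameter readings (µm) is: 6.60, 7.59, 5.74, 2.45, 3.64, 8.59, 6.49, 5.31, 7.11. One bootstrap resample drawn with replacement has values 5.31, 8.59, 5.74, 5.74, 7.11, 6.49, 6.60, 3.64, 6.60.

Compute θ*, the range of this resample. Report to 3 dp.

θ* = 4.950

Range = 8.59 − 3.64 = 4.950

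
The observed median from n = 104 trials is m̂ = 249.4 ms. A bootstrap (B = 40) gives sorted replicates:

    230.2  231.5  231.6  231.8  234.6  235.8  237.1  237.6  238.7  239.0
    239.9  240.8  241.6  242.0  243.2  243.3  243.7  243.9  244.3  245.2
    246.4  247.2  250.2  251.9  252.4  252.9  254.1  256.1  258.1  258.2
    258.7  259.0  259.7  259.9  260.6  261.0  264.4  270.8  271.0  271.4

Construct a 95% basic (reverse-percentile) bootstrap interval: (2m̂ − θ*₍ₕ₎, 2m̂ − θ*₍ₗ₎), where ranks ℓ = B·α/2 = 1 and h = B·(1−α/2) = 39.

(227.8, 268.6)

Percentile endpoints at ranks 1 and 39: θ*₍1₎ = 230.2, θ*₍39₎ = 271.0.
Basic interval reflects these around m̂:
  lower = 2 × 249.4 − 271.0 = 227.8
  upper = 2 × 249.4 − 230.2 = 268.6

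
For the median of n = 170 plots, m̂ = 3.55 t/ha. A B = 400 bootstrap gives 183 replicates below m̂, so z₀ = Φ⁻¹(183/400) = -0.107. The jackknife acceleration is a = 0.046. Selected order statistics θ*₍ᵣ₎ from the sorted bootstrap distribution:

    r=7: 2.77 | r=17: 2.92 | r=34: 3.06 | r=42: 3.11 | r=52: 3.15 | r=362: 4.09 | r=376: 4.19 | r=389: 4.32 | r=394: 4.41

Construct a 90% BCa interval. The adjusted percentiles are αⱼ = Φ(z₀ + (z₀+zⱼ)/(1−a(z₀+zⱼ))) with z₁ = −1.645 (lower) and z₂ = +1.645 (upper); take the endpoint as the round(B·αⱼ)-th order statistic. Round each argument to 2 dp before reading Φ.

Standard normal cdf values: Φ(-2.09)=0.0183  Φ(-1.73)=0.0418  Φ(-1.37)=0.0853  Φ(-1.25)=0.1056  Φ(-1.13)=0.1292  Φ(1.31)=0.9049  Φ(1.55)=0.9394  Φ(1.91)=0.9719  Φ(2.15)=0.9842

(2.92, 4.19)

Lower: z₀ + z₁ = -0.107 + (-1.645) = -1.752; 1 − a(z₀+z₁) = 1 − (0.046)(-1.752) = 1.0806; argument = -0.107 + (-1.752)/1.0806 = -1.7283 → -1.73.
α₁ = Φ(-1.73) = 0.0418; rank = round(400 × 0.0418) = 17; θ*₍17₎ = 2.92.
Upper: z₀ + z₂ = 1.538; 1 − a(z₀+z₂) = 0.9293; argument = 1.5481 → 1.55; α₂ = 0.9394; rank = 376; θ*₍376₎ = 4.19.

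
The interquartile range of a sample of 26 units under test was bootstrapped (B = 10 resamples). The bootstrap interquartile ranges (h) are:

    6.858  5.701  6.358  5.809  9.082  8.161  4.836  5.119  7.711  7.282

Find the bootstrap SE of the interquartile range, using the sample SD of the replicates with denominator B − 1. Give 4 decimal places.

Bootstrap SE is the standard deviation of the 10 replicate interquartile ranges.
Mean of replicates: (6.858 + 5.701 + 6.358 + 5.809 + 9.082 + 8.161 + 4.836 + 5.119 + 7.711 + 7.282) / 10 = 66.91700 / 10 = 6.69170
Sum of squared deviations: (+0.16630)² + (−0.99070)² + (−0.33370)² + (−0.88270)² + (+2.39030)² + (+1.46930)² + (−1.85570)² + (−1.57270)² + (+1.01930)² + (+0.59030)² = 17.07647
Variance = 17.07647 / 9 = 1.89739
SE* = √1.89739

SE* = 1.3775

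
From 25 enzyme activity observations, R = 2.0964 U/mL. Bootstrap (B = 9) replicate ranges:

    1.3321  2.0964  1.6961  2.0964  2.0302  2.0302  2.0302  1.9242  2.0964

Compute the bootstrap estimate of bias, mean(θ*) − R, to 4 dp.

mean(θ*) = (1.3321 + 2.0964 + 1.6961 + 2.0964 + 2.0302 + 2.0302 + 2.0302 + 1.9242 + 2.0964) / 9 = 1.92580
bias = 1.92580 − 2.0964

bias = −0.1706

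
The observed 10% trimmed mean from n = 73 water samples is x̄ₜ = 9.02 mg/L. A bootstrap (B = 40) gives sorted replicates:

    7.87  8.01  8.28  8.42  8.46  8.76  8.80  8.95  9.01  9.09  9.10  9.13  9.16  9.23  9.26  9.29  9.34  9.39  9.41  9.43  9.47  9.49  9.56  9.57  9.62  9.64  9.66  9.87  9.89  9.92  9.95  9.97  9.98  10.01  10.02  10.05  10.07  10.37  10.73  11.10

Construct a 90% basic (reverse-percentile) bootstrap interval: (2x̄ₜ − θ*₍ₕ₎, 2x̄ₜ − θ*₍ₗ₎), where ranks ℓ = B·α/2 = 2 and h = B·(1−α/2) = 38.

(7.67, 10.03)

Percentile endpoints at ranks 2 and 38: θ*₍2₎ = 8.01, θ*₍38₎ = 10.37.
Basic interval reflects these around x̄ₜ:
  lower = 2 × 9.02 − 10.37 = 7.67
  upper = 2 × 9.02 − 8.01 = 10.03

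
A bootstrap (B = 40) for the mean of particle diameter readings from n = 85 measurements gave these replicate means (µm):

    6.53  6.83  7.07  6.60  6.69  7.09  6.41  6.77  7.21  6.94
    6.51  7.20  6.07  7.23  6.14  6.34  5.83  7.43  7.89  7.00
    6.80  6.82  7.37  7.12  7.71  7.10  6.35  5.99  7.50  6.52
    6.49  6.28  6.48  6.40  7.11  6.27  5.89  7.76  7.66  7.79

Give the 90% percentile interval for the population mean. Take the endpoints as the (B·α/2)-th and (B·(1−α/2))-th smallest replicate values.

(5.89, 7.76)

Sorted replicates: 5.83, 5.89, 5.99, 6.07, 6.14, 6.27, 6.28, 6.34, 6.35, 6.40, 6.41, 6.48, 6.49, 6.51, 6.52, 6.53, 6.60, 6.69, 6.77, 6.80, 6.82, 6.83, 6.94, 7.00, 7.07, 7.09, 7.10, 7.11, 7.12, 7.20, 7.21, 7.23, 7.37, 7.43, 7.50, 7.66, 7.71, 7.76, 7.79, 7.89
α = 0.10; lower rank = 40 × 0.050 = 2; upper rank = 40 × 0.950 = 38.
The 2nd smallest replicate is 5.89; the 38th is 7.76.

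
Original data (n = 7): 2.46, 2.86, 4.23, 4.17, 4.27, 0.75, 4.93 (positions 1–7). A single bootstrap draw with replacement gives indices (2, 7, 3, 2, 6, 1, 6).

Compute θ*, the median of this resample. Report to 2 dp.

θ* = 2.86

Resample values: 2.86, 4.93, 4.23, 2.86, 0.75, 2.46, 0.75.
Sorted: 0.75, 0.75, 2.46, 2.86, 2.86, 4.23, 4.93
Median = middle value = 2.86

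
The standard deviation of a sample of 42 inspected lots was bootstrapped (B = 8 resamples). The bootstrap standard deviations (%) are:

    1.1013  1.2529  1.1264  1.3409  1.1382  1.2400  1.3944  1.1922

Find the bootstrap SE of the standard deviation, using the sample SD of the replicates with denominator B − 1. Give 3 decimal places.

SE* = 0.105

Bootstrap SE is the standard deviation of the 8 replicate standard deviations.
Mean of replicates: (1.1013 + 1.2529 + 1.1264 + 1.3409 + 1.1382 + 1.2400 + 1.3944 + 1.1922) / 8 = 9.78630 / 8 = 1.22329
Sum of squared deviations: (−0.12199)² + (+0.02961)² + (−0.09689)² + (+0.11761)² + (−0.08509)² + (+0.01671)² + (+0.17111)² + (−0.03109)² = 0.07674
Variance = 0.07674 / 7 = 0.01096
SE* = √0.01096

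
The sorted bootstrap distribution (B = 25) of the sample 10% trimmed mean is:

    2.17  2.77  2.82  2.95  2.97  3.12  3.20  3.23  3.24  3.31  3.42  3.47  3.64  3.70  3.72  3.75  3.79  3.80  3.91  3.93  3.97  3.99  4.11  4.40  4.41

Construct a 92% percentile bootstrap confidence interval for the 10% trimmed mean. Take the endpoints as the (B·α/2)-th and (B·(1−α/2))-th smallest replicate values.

(2.17, 4.40)

α = 0.08; lower rank = 25 × 0.040 = 1; upper rank = 25 × 0.960 = 24.
The 1st smallest replicate is 2.17; the 24th is 4.40.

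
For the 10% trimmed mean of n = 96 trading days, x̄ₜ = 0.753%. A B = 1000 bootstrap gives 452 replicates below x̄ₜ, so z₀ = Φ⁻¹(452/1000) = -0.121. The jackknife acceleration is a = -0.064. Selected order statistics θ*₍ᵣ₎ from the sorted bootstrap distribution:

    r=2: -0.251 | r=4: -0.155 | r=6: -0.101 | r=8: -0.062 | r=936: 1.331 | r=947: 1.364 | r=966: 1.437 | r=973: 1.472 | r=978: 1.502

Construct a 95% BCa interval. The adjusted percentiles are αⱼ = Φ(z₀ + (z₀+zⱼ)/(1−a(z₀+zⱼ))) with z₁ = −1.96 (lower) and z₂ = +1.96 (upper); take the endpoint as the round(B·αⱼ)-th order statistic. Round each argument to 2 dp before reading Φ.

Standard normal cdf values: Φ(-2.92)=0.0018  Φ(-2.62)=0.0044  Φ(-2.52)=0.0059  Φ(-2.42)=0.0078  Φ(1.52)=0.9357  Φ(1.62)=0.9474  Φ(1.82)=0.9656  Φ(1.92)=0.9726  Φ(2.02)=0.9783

Lower: z₀ + z₁ = -0.121 + (-1.960) = -2.081; 1 − a(z₀+z₁) = 1 − (-0.064)(-2.081) = 0.8668; argument = -0.121 + (-2.081)/0.8668 = -2.5217 → -2.52.
α₁ = Φ(-2.52) = 0.0059; rank = round(1000 × 0.0059) = 6; θ*₍6₎ = -0.101.
Upper: z₀ + z₂ = 1.839; 1 − a(z₀+z₂) = 1.1177; argument = 1.5243 → 1.52; α₂ = 0.9357; rank = 936; θ*₍936₎ = 1.331.

(-0.101, 1.331)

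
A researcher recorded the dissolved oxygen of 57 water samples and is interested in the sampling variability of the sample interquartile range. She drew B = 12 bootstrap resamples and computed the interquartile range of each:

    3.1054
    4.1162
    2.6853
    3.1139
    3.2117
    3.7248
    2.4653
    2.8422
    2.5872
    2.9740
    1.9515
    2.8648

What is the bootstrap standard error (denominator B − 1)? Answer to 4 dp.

Bootstrap SE is the standard deviation of the 12 replicate interquartile ranges.
Mean of replicates: (3.1054 + 4.1162 + 2.6853 + 3.1139 + 3.2117 + 3.7248 + 2.4653 + 2.8422 + 2.5872 + 2.9740 + 1.9515 + 2.8648) / 12 = 35.64230 / 12 = 2.97019
Sum of squared deviations: (+0.13521)² + (+1.14601)² + (−0.28489)² + (+0.14371)² + (+0.24151)² + (+0.75461)² + (−0.50489)² + (−0.12799)² + (−0.38299)² + (+0.00381)² + (−1.01869)² + (−0.10539)² = 3.52803
Variance = 3.52803 / 11 = 0.32073
SE* = √0.32073

SE* = 0.5663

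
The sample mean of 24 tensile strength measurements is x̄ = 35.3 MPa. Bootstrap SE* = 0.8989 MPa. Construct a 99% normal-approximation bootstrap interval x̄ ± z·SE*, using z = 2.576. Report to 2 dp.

(32.98, 37.62)

Margin = 2.576 × 0.8989 = 2.316
Interval: 35.3 ± 2.316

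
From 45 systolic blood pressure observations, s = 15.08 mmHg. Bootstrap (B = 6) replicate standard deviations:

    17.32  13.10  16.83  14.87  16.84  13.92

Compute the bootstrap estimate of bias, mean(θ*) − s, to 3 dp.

mean(θ*) = (17.32 + 13.10 + 16.83 + 14.87 + 16.84 + 13.92) / 6 = 15.4800
bias = 15.4800 − 15.08

bias = +0.400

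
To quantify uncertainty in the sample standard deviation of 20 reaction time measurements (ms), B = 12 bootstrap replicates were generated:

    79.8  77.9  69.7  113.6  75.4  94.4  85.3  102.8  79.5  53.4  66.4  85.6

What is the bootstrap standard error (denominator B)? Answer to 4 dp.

Bootstrap SE is the standard deviation of the 12 replicate standard deviations.
Mean of replicates: (79.8 + 77.9 + 69.7 + 113.6 + 75.4 + 94.4 + 85.3 + 102.8 + 79.5 + 53.4 + 66.4 + 85.6) / 12 = 983.80000 / 12 = 81.98333
Sum of squared deviations: (−2.18333)² + (−4.08333)² + (−12.28333)² + (+31.61667)² + (−6.58333)² + (+12.41667)² + (+3.31667)² + (+20.81667)² + (−2.48333)² + (−28.58333)² + (−15.58333)² + (+3.61667)² = 2892.87667
Variance = 2892.87667 / 12 = 241.07306
SE* = √241.07306

SE* = 15.5265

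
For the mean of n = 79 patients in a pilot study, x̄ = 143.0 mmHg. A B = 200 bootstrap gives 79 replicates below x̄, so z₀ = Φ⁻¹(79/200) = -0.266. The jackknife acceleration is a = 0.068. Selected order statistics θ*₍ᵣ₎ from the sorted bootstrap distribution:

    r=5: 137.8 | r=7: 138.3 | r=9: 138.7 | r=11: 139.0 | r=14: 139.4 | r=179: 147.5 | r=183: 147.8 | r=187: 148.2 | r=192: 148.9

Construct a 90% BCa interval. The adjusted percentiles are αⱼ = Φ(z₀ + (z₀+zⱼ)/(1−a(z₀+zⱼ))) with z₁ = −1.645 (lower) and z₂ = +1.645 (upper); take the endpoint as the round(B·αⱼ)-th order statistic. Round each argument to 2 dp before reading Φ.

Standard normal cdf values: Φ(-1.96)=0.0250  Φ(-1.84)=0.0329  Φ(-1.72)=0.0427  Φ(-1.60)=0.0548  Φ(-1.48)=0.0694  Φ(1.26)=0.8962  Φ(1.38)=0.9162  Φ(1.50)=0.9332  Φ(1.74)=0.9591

(137.8, 147.5)

Lower: z₀ + z₁ = -0.266 + (-1.645) = -1.911; 1 − a(z₀+z₁) = 1 − (0.068)(-1.911) = 1.1299; argument = -0.266 + (-1.911)/1.1299 = -1.9572 → -1.96.
α₁ = Φ(-1.96) = 0.0250; rank = round(200 × 0.0250) = 5; θ*₍5₎ = 137.8.
Upper: z₀ + z₂ = 1.379; 1 − a(z₀+z₂) = 0.9062; argument = 1.2557 → 1.26; α₂ = 0.8962; rank = 179; θ*₍179₎ = 147.5.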